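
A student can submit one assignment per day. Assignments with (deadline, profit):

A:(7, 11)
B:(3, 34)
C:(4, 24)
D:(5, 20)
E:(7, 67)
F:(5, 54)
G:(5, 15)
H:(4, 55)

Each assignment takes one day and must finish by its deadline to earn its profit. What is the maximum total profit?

By profit: E(d7,67), H(d4,55), F(d5,54), B(d3,34), C(d4,24), D(d5,20), G(d5,15), A(d7,11)
E→slot 7; H→slot 4; F→slot 5; B→slot 3; C→slot 2; D→slot 1; G skipped; A→slot 6.
Profit = 20 + 24 + 34 + 55 + 54 + 11 + 67 = 265

265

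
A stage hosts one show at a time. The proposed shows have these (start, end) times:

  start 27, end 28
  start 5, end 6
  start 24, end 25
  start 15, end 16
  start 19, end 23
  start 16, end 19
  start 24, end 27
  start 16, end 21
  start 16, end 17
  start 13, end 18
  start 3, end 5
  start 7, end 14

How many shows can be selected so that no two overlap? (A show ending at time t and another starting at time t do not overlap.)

By end time: (3,5), (5,6), (7,14), (15,16), (16,17), (13,18), (16,19), (16,21), (19,23), (24,25), (24,27), (27,28).
Pick (3,5); next start ≥ 5 → (5,6); next start ≥ 6 → (7,14); next start ≥ 14 → (15,16); next start ≥ 16 → (16,17); next start ≥ 17 → (19,23); next start ≥ 23 → (24,25); next start ≥ 25 → (27,28).
Selected 8 shows.

8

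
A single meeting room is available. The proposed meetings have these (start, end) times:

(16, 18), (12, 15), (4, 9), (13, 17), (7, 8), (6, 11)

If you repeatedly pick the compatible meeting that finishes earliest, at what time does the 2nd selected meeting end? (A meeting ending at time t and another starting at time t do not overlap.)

Order by finish time; keep every interval that doesn't clash with the previous kept one.
By end time: (7,8), (4,9), (6,11), (12,15), (13,17), (16,18).
Pick (7,8); next start ≥ 8 → (12,15); next start ≥ 15 → (16,18).
Selected: (7,8) (12,15) (16,18)

15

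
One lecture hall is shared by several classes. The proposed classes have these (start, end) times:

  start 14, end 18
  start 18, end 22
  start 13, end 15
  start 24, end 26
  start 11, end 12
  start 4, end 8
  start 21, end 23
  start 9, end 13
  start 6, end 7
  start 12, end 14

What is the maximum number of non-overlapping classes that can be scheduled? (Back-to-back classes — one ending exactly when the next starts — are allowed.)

6

Sorted by end: (6,7)  (4,8)  (11,12)  (9,13)  (12,14)  (13,15)  (14,18)  (18,22)  (21,23)  (24,26)
take (6,7); take (11,12); skip (9,13); take (12,14); skip (13,15); take (14,18); take (18,22); take (24,26).
Selected 6 classes.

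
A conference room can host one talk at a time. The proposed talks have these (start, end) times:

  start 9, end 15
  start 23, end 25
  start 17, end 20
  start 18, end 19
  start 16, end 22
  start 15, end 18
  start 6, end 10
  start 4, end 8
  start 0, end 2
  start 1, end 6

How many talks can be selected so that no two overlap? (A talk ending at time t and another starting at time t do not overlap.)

Greedy by earliest finish: after sorting by end time, pick each interval compatible with the last pick.
By end time: (0,2), (1,6), (4,8), (6,10), (9,15), (15,18), (18,19), (17,20), (16,22), (23,25).
Pick (0,2); next start ≥ 2 → (4,8); next start ≥ 8 → (9,15); next start ≥ 15 → (15,18); next start ≥ 18 → (18,19); next start ≥ 19 → (23,25).
Selected 6 talks.

6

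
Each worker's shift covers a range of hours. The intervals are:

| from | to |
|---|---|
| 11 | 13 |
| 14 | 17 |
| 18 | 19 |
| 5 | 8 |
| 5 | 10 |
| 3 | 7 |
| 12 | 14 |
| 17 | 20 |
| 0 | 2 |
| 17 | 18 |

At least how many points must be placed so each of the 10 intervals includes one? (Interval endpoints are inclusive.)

5

Sort by right endpoint; whenever an interval is uncovered, place a point at its right end.
By right end: [0,2]  [3,7]  [5,8]  [5,10]  [11,13]  [12,14]  [14,17]  [17,18]  [18,19]  [17,20]
[0,2] uncovered → point at 2; [3,7] uncovered → point at 7; [11,13] uncovered → point at 13; [14,17] uncovered → point at 17; [18,19] uncovered → point at 19.
Points: 2, 7, 13, 17, 19 (5 total).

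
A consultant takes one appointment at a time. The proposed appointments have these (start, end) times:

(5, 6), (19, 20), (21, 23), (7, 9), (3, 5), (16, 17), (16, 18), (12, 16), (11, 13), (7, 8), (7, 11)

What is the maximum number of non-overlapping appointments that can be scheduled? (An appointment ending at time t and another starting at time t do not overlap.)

7

Greedy by earliest finish: after sorting by end time, pick each interval compatible with the last pick.
By end time: (3,5), (5,6), (7,8), (7,9), (7,11), (11,13), (12,16), (16,17), (16,18), (19,20), (21,23).
Pick (3,5); next start ≥ 5 → (5,6); next start ≥ 6 → (7,8); next start ≥ 8 → (11,13); next start ≥ 13 → (16,17); next start ≥ 17 → (19,20); next start ≥ 20 → (21,23).
Selected 7 appointments.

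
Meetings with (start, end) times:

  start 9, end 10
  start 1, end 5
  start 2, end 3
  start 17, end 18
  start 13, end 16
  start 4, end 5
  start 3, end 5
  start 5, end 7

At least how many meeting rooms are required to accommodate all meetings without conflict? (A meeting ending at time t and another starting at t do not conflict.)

3

Count concurrent intervals with a sweep; the peak is the room count.
Events (time:±→running): 1:+→1 2:+→2 3:-→1 3:+→2 4:+→3 … peak 3.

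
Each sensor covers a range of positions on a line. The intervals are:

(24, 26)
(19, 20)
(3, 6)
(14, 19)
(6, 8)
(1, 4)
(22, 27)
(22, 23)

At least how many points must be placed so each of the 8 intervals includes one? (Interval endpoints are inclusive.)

5

Sort by right endpoint; whenever an interval is uncovered, place a point at its right end.
Sorted: [1,4] [3,6] [6,8] [14,19] [19,20] [22,23] [24,26] [22,27]
{[1,4],[3,6]} hit by 4; {[6,8]} hit by 8; {[14,19],[19,20]} hit by 19; {[22,23]} hit by 23; {[24,26],[22,27]} hit by 26.
Points: 4, 8, 19, 23, 26 (5 total).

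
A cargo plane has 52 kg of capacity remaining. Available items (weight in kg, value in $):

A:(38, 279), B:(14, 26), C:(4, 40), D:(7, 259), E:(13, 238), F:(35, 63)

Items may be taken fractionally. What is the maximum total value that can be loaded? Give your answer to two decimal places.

742.58

Ratios (sorted): D 37.00, E 18.31, C 10.00, A 7.34, B 1.86, F 1.80
take D (7 @ 259); take E (13 @ 238); take C (4 @ 40); take 28/38 of A → 205.58. Capacity used 52/52.
Total value = 742.58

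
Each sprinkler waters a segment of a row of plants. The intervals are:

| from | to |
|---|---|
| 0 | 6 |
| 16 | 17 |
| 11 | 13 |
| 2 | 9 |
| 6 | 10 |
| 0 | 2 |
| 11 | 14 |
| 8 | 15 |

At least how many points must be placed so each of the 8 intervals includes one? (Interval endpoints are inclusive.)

4

Sort by right endpoint; whenever an interval is uncovered, place a point at its right end.
By right end: [0,2]  [0,6]  [2,9]  [6,10]  [11,13]  [11,14]  [8,15]  [16,17]
[0,2] uncovered → point at 2; [6,10] uncovered → point at 10; [11,13] uncovered → point at 13; [16,17] uncovered → point at 17.
Points: 2, 10, 13, 17 (4 total).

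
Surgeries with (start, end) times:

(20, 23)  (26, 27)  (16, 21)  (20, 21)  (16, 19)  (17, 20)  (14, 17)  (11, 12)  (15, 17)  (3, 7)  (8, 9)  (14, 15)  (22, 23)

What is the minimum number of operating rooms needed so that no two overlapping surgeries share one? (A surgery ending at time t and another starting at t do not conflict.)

Count concurrent intervals with a sweep; the peak is the room count.
Events (time:±→running): 3:+→1 7:-→0 8:+→1 9:-→0 11:+→1 12:-→0 14:+→1 14:+→2 15:-→1 15:+→2 16:+→3 16:+→4 … peak 4.

4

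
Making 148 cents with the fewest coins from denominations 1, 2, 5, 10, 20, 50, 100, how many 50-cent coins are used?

Use the largest denomination that fits, subtract, and repeat.
148 = 1×100 + 2×20 + 1×5 + 1×2 + 1×1
Count of 50: 0

0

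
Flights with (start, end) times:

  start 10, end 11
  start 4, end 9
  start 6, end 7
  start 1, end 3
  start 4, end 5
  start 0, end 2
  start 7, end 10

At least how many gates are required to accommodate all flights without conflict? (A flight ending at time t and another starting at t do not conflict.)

2

The answer is the maximum number of intervals overlapping at any instant.
Events (time:±→running): 0:+→1 1:+→2 … peak 2.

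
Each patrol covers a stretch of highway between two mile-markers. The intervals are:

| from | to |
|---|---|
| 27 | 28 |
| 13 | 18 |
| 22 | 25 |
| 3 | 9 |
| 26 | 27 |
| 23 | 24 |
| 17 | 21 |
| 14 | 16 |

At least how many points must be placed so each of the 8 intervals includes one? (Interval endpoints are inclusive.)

5

Sort by right endpoint; whenever an interval is uncovered, place a point at its right end.
By right end: [3,9]  [14,16]  [13,18]  [17,21]  [23,24]  [22,25]  [26,27]  [27,28]
[3,9] uncovered → point at 9; [14,16] uncovered → point at 16; [17,21] uncovered → point at 21; [23,24] uncovered → point at 24; [26,27] uncovered → point at 27.
Points: 9, 16, 21, 24, 27 (5 total).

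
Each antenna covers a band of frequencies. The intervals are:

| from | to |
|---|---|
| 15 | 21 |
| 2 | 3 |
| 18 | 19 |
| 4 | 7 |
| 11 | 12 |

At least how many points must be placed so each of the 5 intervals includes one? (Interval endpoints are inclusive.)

4

Sort by right endpoint; whenever an interval is uncovered, place a point at its right end.
Sorted: [2,3] [4,7] [11,12] [18,19] [15,21]
{[2,3]} hit by 3; {[4,7]} hit by 7; {[11,12]} hit by 12; {[18,19],[15,21]} hit by 19.
Points: 3, 7, 12, 19 (4 total).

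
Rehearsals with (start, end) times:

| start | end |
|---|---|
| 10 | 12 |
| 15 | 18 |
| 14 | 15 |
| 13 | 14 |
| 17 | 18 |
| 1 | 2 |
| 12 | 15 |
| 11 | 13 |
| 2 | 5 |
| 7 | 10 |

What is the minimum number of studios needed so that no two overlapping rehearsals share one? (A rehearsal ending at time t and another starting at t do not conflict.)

2

starts: [1, 2, 7, 10, 11, 12, 13, 14, 15, 17]
ends:   [2, 5, 10, 12, 13, 14, 15, 15, 18, 18]
s1→1 e2→0 s2→1 e5→0 s7→1 e10→0 s10→1 s11→2  — peak 2.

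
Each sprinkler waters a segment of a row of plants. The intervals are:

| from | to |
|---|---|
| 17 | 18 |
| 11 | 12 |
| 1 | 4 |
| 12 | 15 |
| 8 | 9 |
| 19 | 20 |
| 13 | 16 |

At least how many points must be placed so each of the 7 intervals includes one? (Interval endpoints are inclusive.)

6

Sort by right endpoint; whenever an interval is uncovered, place a point at its right end.
By right end: [1,4]  [8,9]  [11,12]  [12,15]  [13,16]  [17,18]  [19,20]
[1,4] uncovered → point at 4; [8,9] uncovered → point at 9; [11,12] uncovered → point at 12; [13,16] uncovered → point at 16; [17,18] uncovered → point at 18; [19,20] uncovered → point at 20.
Points: 4, 9, 12, 16, 18, 20 (6 total).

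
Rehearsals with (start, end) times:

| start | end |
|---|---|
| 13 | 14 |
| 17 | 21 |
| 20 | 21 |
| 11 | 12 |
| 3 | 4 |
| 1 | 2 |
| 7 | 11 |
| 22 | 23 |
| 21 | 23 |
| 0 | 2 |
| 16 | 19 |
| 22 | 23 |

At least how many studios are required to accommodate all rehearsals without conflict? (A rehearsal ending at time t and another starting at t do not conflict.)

Events (time:±→running): 0:+→1 1:+→2 2:-→1 2:-→0 3:+→1 4:-→0 7:+→1 11:-→0 11:+→1 12:-→0 13:+→1 14:-→0 16:+→1 17:+→2 19:-→1 20:+→2 21:-→1 21:-→0 21:+→1 22:+→2 22:+→3 … peak 3.

3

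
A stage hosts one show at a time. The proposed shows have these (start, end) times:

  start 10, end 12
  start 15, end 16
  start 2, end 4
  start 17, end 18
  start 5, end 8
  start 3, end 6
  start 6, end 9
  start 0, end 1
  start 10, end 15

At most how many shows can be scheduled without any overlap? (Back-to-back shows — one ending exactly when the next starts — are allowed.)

6

Greedy by earliest finish: after sorting by end time, pick each interval compatible with the last pick.
By end time: (0,1), (2,4), (3,6), (5,8), (6,9), (10,12), (10,15), (15,16), (17,18).
Pick (0,1); next start ≥ 1 → (2,4); next start ≥ 4 → (5,8); next start ≥ 8 → (10,12); next start ≥ 12 → (15,16); next start ≥ 16 → (17,18).
Selected 6 shows.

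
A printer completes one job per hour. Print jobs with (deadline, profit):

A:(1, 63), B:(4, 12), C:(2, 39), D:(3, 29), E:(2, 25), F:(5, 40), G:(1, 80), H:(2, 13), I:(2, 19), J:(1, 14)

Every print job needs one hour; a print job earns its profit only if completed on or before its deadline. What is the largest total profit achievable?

200

Take jobs in profit order; each goes to the latest open slot no later than its deadline.
By profit: G(d1,80), A(d1,63), F(d5,40), C(d2,39), D(d3,29), E(d2,25), I(d2,19), J(d1,14), H(d2,13), B(d4,12)
G→slot 1; A skipped; F→slot 5; C→slot 2; D→slot 3; E skipped; I skipped; J skipped; H skipped; B→slot 4.
Profit = 80 + 39 + 29 + 12 + 40 = 200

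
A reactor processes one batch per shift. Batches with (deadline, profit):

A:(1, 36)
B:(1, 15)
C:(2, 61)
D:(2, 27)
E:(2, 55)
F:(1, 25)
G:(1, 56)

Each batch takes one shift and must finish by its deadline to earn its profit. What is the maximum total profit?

117

Sort by profit descending; place each in the latest free slot ≤ its deadline.
Profit order: C=61 G=56 E=55 A=36 D=27 F=25 B=15
Assign: C→slot 2, G→slot 1, E skipped, A skipped, D skipped, F skipped, B skipped.
Slots: [1:G] [2:C]
Profit = 56 + 61 = 117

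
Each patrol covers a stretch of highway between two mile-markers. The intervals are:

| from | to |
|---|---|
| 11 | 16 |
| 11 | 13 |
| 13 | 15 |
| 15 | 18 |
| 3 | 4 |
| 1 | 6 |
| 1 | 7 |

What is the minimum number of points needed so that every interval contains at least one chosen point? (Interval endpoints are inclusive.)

3

Sort by right endpoint; whenever an interval is uncovered, place a point at its right end.
Sorted: [3,4] [1,6] [1,7] [11,13] [13,15] [11,16] [15,18]
{[3,4],[1,6],[1,7]} hit by 4; {[11,13],[13,15],[11,16]} hit by 13; {[15,18]} hit by 18.
Points: 4, 13, 18 (3 total).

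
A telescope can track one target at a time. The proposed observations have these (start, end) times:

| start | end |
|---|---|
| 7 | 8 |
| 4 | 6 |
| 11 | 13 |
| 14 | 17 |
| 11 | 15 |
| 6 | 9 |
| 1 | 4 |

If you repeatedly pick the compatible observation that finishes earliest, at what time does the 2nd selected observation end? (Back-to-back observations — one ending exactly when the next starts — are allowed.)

Sort by end time and greedily take each interval whose start is ≥ the last chosen end.
By end time: (1,4), (4,6), (7,8), (6,9), (11,13), (11,15), (14,17).
Pick (1,4); next start ≥ 4 → (4,6); next start ≥ 6 → (7,8); next start ≥ 8 → (11,13); next start ≥ 13 → (14,17).
Selected: (1,4) (4,6) (7,8) (11,13) (14,17)

6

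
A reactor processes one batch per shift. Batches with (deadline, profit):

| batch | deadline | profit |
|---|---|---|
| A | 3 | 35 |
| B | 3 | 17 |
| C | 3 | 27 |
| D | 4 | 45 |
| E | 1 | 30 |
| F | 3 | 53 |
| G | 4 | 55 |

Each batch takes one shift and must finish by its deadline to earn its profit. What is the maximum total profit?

188

By profit: G(d4,55), F(d3,53), D(d4,45), A(d3,35), E(d1,30), C(d3,27), B(d3,17)
G→slot 4; F→slot 3; D→slot 2; A→slot 1; E skipped; C skipped; B skipped.
Profit = 35 + 45 + 53 + 55 = 188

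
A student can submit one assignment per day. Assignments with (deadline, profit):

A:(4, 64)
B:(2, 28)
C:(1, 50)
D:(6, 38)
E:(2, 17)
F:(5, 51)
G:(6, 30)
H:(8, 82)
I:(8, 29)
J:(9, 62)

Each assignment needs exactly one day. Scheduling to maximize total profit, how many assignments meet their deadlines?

9

Take jobs in profit order; each goes to the latest open slot no later than its deadline.
By profit: H(d8,82), A(d4,64), J(d9,62), F(d5,51), C(d1,50), D(d6,38), G(d6,30), I(d8,29), B(d2,28), E(d2,17)
H→slot 8; A→slot 4; J→slot 9; F→slot 5; C→slot 1; D→slot 6; G→slot 3; I→slot 7; B→slot 2; E skipped.
9 of 10 scheduled.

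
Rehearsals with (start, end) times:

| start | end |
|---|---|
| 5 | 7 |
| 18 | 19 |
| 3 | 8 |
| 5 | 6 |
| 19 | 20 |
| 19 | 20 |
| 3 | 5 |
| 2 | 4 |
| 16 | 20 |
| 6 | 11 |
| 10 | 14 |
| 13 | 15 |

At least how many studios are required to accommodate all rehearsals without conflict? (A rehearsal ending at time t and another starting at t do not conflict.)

Count concurrent intervals with a sweep; the peak is the room count.
Events (time:±→running): 2:+→1 3:+→2 3:+→3 … peak 3.

3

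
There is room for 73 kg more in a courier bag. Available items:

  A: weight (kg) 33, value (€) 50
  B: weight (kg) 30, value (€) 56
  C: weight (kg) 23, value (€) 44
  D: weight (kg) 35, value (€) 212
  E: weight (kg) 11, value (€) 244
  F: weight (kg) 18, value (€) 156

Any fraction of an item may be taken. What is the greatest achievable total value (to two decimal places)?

Sort by value per unit weight and fill in that order.
Order: E (244/11=22.18) > F (156/18=8.67) > D (212/35=6.06) > C (44/23=1.91) > B (56/30=1.87) > A (50/33=1.52)
Fill: take E (11 @ 244) → take F (18 @ 156) → take D (35 @ 212) → take 9/23 of C → 17.22; 73/73 used.
Total value = 629.22

629.22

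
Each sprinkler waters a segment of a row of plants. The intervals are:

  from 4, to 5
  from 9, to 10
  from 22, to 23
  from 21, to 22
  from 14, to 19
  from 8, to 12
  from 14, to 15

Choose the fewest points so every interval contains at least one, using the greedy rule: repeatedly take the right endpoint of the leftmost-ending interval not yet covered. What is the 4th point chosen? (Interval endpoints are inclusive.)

Sort by right endpoint; whenever an interval is uncovered, place a point at its right end.
By right end: [4,5]  [9,10]  [8,12]  [14,15]  [14,19]  [21,22]  [22,23]
[4,5] uncovered → point at 5; [9,10] uncovered → point at 10; [14,15] uncovered → point at 15; [21,22] uncovered → point at 22.
Points: 5, 10, 15, 22 (4 total).

22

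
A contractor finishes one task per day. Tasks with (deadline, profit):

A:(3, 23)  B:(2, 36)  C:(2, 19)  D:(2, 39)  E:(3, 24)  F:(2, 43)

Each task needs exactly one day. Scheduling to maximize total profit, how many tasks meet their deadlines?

3

Profit order: F=43 D=39 B=36 E=24 A=23 C=19
Assign: F→slot 2, D→slot 1, B skipped, E→slot 3, A skipped, C skipped.
Slots: [1:D] [2:F] [3:E]
3 of 6 scheduled.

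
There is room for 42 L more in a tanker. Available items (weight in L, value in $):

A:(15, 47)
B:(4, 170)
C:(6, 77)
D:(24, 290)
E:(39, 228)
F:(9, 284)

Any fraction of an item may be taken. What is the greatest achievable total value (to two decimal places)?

808.92

Sort by value per unit weight and fill in that order.
Ratios (sorted): B 42.50, F 31.56, C 12.83, D 12.08, E 5.85, A 3.13
take B (4 @ 170); take F (9 @ 284); take C (6 @ 77); take 23/24 of D → 277.92. Capacity used 42/42.
Total value = 808.92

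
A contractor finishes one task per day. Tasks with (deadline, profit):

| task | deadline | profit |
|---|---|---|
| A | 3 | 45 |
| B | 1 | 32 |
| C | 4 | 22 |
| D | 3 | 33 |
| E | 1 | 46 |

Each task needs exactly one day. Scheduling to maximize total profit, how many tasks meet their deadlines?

4

Sort by profit descending; place each in the latest free slot ≤ its deadline.
Profit order: E=46 A=45 D=33 B=32 C=22
Assign: E→slot 1, A→slot 3, D→slot 2, B skipped, C→slot 4.
Slots: [1:E] [2:D] [3:A] [4:C]
4 of 5 scheduled.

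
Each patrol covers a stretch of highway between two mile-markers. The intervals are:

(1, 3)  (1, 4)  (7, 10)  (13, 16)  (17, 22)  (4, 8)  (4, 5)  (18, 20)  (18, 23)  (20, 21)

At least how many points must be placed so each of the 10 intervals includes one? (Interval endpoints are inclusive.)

Sort by right endpoint; whenever an interval is uncovered, place a point at its right end.
Sorted: [1,3] [1,4] [4,5] [4,8] [7,10] [13,16] [18,20] [20,21] [17,22] [18,23]
{[1,3],[1,4]} hit by 3; {[4,5],[4,8]} hit by 5; {[7,10]} hit by 10; {[13,16]} hit by 16; {[18,20],[20,21],[17,22],[18,23]} hit by 20.
Points: 3, 5, 10, 16, 20 (5 total).

5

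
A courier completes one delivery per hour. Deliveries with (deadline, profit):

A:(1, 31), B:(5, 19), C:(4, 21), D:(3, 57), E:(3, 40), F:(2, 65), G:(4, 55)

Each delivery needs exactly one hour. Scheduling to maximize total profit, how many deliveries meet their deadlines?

5

Take jobs in profit order; each goes to the latest open slot no later than its deadline.
By profit: F(d2,65), D(d3,57), G(d4,55), E(d3,40), A(d1,31), C(d4,21), B(d5,19)
F→slot 2; D→slot 3; G→slot 4; E→slot 1; A skipped; C skipped; B→slot 5.
5 of 7 scheduled.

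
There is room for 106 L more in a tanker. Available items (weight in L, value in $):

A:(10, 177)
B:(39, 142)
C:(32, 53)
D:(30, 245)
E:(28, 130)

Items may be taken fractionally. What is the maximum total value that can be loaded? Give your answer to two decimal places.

Greedy by value/weight ratio, highest first.
Ratios (sorted): A 17.70, D 8.17, E 4.64, B 3.64, C 1.66
take A (10 @ 177); take D (30 @ 245); take E (28 @ 130); take 38/39 of B → 138.36. Capacity used 106/106.
Total value = 690.36

690.36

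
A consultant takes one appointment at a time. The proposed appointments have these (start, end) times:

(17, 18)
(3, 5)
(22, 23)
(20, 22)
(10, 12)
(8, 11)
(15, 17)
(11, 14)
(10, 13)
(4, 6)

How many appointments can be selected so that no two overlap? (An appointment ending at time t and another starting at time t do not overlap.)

By end time: (3,5), (4,6), (8,11), (10,12), (10,13), (11,14), (15,17), (17,18), (20,22), (22,23).
Pick (3,5); next start ≥ 5 → (8,11); next start ≥ 11 → (11,14); next start ≥ 14 → (15,17); next start ≥ 17 → (17,18); next start ≥ 18 → (20,22); next start ≥ 22 → (22,23).
Selected 7 appointments.

7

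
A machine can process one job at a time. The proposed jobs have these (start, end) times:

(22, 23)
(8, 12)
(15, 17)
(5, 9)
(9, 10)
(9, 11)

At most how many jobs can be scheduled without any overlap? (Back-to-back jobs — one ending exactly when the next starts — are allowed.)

4

Sorted by end: (5,9)  (9,10)  (9,11)  (8,12)  (15,17)  (22,23)
take (5,9); take (9,10); take (15,17); take (22,23).
Selected 4 jobs.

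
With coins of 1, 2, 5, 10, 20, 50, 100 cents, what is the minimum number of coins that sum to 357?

6

Greedy: take as many of the largest coin as possible, then repeat with the remainder.
357 − 3×100→57 − 1×50→7 − 1×5→2 − 1×2→0
Total coins = 3 + 1 + 1 + 1 = 6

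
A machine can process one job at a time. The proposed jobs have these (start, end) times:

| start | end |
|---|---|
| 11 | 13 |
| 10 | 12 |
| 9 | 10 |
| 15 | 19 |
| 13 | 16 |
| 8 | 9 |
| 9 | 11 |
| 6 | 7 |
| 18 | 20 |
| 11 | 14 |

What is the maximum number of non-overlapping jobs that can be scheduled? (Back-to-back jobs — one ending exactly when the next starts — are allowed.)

6

Sort by end time and greedily take each interval whose start is ≥ the last chosen end.
By end time: (6,7), (8,9), (9,10), (9,11), (10,12), (11,13), (11,14), (13,16), (15,19), (18,20).
Pick (6,7); next start ≥ 7 → (8,9); next start ≥ 9 → (9,10); next start ≥ 10 → (10,12); next start ≥ 12 → (13,16); next start ≥ 16 → (18,20).
Selected 6 jobs.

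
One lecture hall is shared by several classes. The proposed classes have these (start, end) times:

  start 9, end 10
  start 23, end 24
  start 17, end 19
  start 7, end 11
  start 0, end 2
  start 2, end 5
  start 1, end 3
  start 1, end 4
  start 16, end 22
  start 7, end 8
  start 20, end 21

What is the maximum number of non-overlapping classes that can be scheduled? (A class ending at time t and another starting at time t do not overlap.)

Sorted by end: (0,2)  (1,3)  (1,4)  (2,5)  (7,8)  (9,10)  (7,11)  (17,19)  (20,21)  (16,22)  (23,24)
take (0,2); take (2,5); take (7,8); take (9,10); take (17,19); take (20,21); take (23,24).
Selected 7 classes.

7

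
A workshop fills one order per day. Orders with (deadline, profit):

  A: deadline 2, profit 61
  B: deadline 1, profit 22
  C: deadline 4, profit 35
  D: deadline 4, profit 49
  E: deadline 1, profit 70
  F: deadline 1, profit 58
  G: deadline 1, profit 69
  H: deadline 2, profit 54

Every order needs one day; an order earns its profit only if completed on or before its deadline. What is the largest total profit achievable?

Sort by profit descending; place each in the latest free slot ≤ its deadline.
By profit: E(d1,70), G(d1,69), A(d2,61), F(d1,58), H(d2,54), D(d4,49), C(d4,35), B(d1,22)
E→slot 1; G skipped; A→slot 2; F skipped; H skipped; D→slot 4; C→slot 3; B skipped.
Profit = 70 + 61 + 35 + 49 = 215

215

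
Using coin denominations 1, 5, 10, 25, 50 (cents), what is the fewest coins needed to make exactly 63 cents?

5

63 = 1×50 + 1×10 + 3×1
Total coins = 1 + 1 + 3 = 5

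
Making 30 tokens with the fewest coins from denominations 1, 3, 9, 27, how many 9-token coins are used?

0

30 = 1×27 + 1×3
Count of 9: 0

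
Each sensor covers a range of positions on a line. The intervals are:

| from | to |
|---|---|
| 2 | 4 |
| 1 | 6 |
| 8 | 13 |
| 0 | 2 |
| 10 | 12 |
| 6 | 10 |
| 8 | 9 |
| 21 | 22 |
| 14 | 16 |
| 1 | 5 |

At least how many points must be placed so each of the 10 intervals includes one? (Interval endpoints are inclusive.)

5

Sort by right endpoint; whenever an interval is uncovered, place a point at its right end.
By right end: [0,2]  [2,4]  [1,5]  [1,6]  [8,9]  [6,10]  [10,12]  [8,13]  [14,16]  [21,22]
[0,2] uncovered → point at 2; [8,9] uncovered → point at 9; [10,12] uncovered → point at 12; [14,16] uncovered → point at 16; [21,22] uncovered → point at 22.
Points: 2, 9, 12, 16, 22 (5 total).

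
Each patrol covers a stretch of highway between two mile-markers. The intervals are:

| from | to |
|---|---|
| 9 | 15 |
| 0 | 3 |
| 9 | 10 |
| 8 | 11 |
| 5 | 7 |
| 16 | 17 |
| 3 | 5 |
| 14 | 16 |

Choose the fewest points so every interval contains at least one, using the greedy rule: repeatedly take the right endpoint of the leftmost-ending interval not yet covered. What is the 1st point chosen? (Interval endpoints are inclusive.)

3

Sort by right endpoint; whenever an interval is uncovered, place a point at its right end.
Sorted: [0,3] [3,5] [5,7] [9,10] [8,11] [9,15] [14,16] [16,17]
{[0,3],[3,5]} hit by 3; {[5,7]} hit by 7; {[9,10],[8,11],[9,15]} hit by 10; {[14,16],[16,17]} hit by 16.
Points: 3, 7, 10, 16 (4 total).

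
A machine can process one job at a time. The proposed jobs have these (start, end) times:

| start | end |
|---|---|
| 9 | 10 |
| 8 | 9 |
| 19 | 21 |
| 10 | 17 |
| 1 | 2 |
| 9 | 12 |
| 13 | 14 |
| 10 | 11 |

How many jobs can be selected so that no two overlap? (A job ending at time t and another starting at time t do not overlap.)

Sort by end time and greedily take each interval whose start is ≥ the last chosen end.
Sorted by end: (1,2)  (8,9)  (9,10)  (10,11)  (9,12)  (13,14)  (10,17)  (19,21)
take (1,2); take (8,9); take (9,10); take (10,11); take (13,14); skip (10,17); take (19,21).
Selected 6 jobs.

6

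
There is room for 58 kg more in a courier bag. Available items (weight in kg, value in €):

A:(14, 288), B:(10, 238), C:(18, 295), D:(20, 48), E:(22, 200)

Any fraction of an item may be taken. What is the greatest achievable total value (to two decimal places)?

Sort by value per unit weight and fill in that order.
Ratios (sorted): B 23.80, A 20.57, C 16.39, E 9.09, D 2.40
take B (10 @ 238); take A (14 @ 288); take C (18 @ 295); take 16/22 of E → 145.45. Capacity used 58/58.
Total value = 966.45

966.45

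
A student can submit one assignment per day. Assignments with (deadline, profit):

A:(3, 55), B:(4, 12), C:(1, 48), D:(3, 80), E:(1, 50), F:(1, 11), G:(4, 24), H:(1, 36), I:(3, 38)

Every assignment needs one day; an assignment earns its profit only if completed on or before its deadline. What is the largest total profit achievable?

209

Profit order: D=80 A=55 E=50 C=48 I=38 H=36 G=24 B=12 F=11
Assign: D→slot 3, A→slot 2, E→slot 1, C skipped, I skipped, H skipped, G→slot 4, B skipped, F skipped.
Slots: [1:E] [2:A] [3:D] [4:G]
Profit = 50 + 55 + 80 + 24 = 209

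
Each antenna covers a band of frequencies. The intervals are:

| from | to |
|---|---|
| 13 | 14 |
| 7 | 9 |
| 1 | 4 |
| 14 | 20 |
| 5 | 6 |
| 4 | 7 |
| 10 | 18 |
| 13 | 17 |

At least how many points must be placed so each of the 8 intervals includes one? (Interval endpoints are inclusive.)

Process intervals by earliest right end; each time one isn't hit yet, stab at its right endpoint.
Sorted: [1,4] [5,6] [4,7] [7,9] [13,14] [13,17] [10,18] [14,20]
{[1,4]} hit by 4; {[5,6],[4,7]} hit by 6; {[7,9]} hit by 9; {[13,14],[13,17],[10,18],[14,20]} hit by 14.
Points: 4, 6, 9, 14 (4 total).

4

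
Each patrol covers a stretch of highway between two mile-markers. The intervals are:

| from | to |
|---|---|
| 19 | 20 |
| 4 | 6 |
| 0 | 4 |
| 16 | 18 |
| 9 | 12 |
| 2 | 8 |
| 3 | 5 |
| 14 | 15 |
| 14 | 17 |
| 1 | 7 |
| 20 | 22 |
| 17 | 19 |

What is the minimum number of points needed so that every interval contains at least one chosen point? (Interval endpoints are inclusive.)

By right end: [0,4]  [3,5]  [4,6]  [1,7]  [2,8]  [9,12]  [14,15]  [14,17]  [16,18]  [17,19]  [19,20]  [20,22]
[0,4] uncovered → point at 4; [9,12] uncovered → point at 12; [14,15] uncovered → point at 15; [16,18] uncovered → point at 18; [19,20] uncovered → point at 20.
Points: 4, 12, 15, 18, 20 (5 total).

5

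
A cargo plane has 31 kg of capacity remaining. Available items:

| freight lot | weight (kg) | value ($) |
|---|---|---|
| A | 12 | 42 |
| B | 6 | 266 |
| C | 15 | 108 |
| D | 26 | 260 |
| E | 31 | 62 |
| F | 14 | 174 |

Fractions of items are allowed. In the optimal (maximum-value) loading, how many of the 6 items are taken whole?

Order: B (266/6=44.33) > F (174/14=12.43) > D (260/26=10.00) > C (108/15=7.20) > A (42/12=3.50) > E (62/31=2.00)
Fill: take B (6 @ 266) → take F (14 @ 174) → take 11/26 of D → 110.00; 31/31 used.
2 item(s) taken whole; one partial (take 11/26 of D).

2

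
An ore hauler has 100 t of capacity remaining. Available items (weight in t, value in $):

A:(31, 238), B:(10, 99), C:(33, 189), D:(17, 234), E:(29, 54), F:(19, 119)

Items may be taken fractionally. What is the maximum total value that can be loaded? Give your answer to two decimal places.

821.73

Sort by value per unit weight and fill in that order.
Ratios (sorted): D 13.76, B 9.90, A 7.68, F 6.26, C 5.73, E 1.86
take D (17 @ 234); take B (10 @ 99); take A (31 @ 238); take F (19 @ 119); take 23/33 of C → 131.73. Capacity used 100/100.
Total value = 821.73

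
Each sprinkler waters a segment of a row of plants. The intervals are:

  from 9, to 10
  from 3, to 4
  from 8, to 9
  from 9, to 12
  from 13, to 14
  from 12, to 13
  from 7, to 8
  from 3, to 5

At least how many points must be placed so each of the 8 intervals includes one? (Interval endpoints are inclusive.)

By right end: [3,4]  [3,5]  [7,8]  [8,9]  [9,10]  [9,12]  [12,13]  [13,14]
[3,4] uncovered → point at 4; [7,8] uncovered → point at 8; [9,10] uncovered → point at 10; [12,13] uncovered → point at 13.
Points: 4, 8, 10, 13 (4 total).

4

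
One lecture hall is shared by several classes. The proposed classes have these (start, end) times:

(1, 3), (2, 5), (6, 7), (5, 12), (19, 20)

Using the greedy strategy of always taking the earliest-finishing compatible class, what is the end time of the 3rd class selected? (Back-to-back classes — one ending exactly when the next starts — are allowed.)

20

Sort by end time and greedily take each interval whose start is ≥ the last chosen end.
Sorted by end: (1,3)  (2,5)  (6,7)  (5,12)  (19,20)
take (1,3); take (6,7); take (19,20).
Selected: (1,3) (6,7) (19,20)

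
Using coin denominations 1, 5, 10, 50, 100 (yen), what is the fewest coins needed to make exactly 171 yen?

Greedy: take as many of the largest coin as possible, then repeat with the remainder.
171 − 1×100→71 − 1×50→21 − 2×10→1 − 1×1→0
Total coins = 1 + 1 + 2 + 1 = 5

5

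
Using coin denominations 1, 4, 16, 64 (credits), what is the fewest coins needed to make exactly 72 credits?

72 = 1×64 + 2×4
Total coins = 1 + 2 = 3

3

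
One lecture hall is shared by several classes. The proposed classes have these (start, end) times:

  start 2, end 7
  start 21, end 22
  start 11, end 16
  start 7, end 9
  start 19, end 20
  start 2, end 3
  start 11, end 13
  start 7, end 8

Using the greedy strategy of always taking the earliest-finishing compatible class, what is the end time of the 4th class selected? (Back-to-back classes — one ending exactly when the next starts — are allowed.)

Order by finish time; keep every interval that doesn't clash with the previous kept one.
Sorted by end: (2,3)  (2,7)  (7,8)  (7,9)  (11,13)  (11,16)  (19,20)  (21,22)
take (2,3); take (7,8); take (11,13); take (19,20); take (21,22).
Selected: (2,3) (7,8) (11,13) (19,20) (21,22)

20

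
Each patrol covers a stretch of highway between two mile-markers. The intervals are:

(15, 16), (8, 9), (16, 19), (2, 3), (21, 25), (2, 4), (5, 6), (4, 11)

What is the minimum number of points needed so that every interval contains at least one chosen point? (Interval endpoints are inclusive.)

5

Process intervals by earliest right end; each time one isn't hit yet, stab at its right endpoint.
Sorted: [2,3] [2,4] [5,6] [8,9] [4,11] [15,16] [16,19] [21,25]
{[2,3],[2,4]} hit by 3; {[5,6]} hit by 6; {[8,9],[4,11]} hit by 9; {[15,16],[16,19]} hit by 16; {[21,25]} hit by 25.
Points: 3, 6, 9, 16, 25 (5 total).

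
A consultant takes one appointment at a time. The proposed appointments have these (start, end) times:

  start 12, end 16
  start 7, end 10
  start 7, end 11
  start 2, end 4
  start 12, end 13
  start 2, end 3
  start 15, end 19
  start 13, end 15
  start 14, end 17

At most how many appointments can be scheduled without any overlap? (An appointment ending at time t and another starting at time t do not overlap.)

5

Greedy by earliest finish: after sorting by end time, pick each interval compatible with the last pick.
By end time: (2,3), (2,4), (7,10), (7,11), (12,13), (13,15), (12,16), (14,17), (15,19).
Pick (2,3); next start ≥ 3 → (7,10); next start ≥ 10 → (12,13); next start ≥ 13 → (13,15); next start ≥ 15 → (15,19).
Selected 5 appointments.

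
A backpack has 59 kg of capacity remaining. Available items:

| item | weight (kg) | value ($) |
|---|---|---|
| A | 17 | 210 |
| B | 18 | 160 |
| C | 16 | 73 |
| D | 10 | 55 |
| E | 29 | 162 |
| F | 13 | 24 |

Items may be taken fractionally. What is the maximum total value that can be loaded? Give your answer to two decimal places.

Ratios (sorted): A 12.35, B 8.89, E 5.59, D 5.50, C 4.56, F 1.85
take A (17 @ 210); take B (18 @ 160); take 24/29 of E → 134.07. Capacity used 59/59.
Total value = 504.07

504.07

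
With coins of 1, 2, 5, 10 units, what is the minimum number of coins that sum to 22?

3

22 = 2×10 + 1×2
Total coins = 2 + 1 = 3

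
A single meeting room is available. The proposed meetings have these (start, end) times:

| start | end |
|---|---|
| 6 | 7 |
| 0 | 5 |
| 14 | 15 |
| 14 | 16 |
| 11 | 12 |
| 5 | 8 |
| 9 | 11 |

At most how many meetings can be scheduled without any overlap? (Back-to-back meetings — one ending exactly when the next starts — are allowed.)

Sort by end time and greedily take each interval whose start is ≥ the last chosen end.
Sorted by end: (0,5)  (6,7)  (5,8)  (9,11)  (11,12)  (14,15)  (14,16)
take (0,5); take (6,7); take (9,11); take (11,12); take (14,15).
Selected 5 meetings.

5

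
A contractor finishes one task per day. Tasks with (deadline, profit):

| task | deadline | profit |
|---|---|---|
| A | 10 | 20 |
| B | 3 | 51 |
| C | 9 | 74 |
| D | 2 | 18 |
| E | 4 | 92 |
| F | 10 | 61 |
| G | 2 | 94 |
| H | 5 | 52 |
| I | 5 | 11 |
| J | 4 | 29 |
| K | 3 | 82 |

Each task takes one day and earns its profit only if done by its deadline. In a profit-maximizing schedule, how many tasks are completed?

By profit: G(d2,94), E(d4,92), K(d3,82), C(d9,74), F(d10,61), H(d5,52), B(d3,51), J(d4,29), A(d10,20), D(d2,18), I(d5,11)
G→slot 2; E→slot 4; K→slot 3; C→slot 9; F→slot 10; H→slot 5; B→slot 1; J skipped; A→slot 8; D skipped; I skipped.
8 of 11 scheduled.

8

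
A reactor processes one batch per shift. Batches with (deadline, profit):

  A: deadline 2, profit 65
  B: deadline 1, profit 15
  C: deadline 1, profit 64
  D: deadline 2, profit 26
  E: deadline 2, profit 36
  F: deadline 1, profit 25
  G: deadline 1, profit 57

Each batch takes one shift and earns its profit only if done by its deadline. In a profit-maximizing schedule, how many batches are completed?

Sort by profit descending; place each in the latest free slot ≤ its deadline.
By profit: A(d2,65), C(d1,64), G(d1,57), E(d2,36), D(d2,26), F(d1,25), B(d1,15)
A→slot 2; C→slot 1; G skipped; E skipped; D skipped; F skipped; B skipped.
2 of 7 scheduled.

2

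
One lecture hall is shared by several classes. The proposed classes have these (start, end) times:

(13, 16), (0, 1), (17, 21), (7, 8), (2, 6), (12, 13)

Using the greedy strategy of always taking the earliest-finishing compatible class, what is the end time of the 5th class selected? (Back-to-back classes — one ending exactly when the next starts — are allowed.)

By end time: (0,1), (2,6), (7,8), (12,13), (13,16), (17,21).
Pick (0,1); next start ≥ 1 → (2,6); next start ≥ 6 → (7,8); next start ≥ 8 → (12,13); next start ≥ 13 → (13,16); next start ≥ 16 → (17,21).
Selected: (0,1) (2,6) (7,8) (12,13) (13,16) (17,21)

16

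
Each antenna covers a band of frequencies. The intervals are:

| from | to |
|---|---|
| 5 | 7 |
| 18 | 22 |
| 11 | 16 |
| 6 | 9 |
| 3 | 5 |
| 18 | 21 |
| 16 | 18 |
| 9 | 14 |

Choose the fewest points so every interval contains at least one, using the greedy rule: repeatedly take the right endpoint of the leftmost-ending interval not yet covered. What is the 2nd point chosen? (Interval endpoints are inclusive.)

9

By right end: [3,5]  [5,7]  [6,9]  [9,14]  [11,16]  [16,18]  [18,21]  [18,22]
[3,5] uncovered → point at 5; [6,9] uncovered → point at 9; [11,16] uncovered → point at 16; [18,21] uncovered → point at 21.
Points: 5, 9, 16, 21 (4 total).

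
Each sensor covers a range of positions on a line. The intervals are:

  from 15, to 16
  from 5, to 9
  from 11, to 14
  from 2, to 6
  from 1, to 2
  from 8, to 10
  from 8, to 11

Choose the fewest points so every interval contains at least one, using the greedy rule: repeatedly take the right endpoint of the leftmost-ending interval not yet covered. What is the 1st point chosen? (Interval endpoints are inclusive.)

By right end: [1,2]  [2,6]  [5,9]  [8,10]  [8,11]  [11,14]  [15,16]
[1,2] uncovered → point at 2; [5,9] uncovered → point at 9; [11,14] uncovered → point at 14; [15,16] uncovered → point at 16.
Points: 2, 9, 14, 16 (4 total).

2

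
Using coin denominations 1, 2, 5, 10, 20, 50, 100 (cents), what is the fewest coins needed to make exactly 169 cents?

Use the largest denomination that fits, subtract, and repeat.
169 − 1×100→69 − 1×50→19 − 1×10→9 − 1×5→4 − 2×2→0
Total coins = 1 + 1 + 1 + 1 + 2 = 6

6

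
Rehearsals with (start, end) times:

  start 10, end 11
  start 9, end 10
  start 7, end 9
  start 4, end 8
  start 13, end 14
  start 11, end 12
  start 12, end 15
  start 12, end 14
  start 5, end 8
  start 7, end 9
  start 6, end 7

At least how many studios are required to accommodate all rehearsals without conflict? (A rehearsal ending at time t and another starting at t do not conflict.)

Count concurrent intervals with a sweep; the peak is the room count.
starts: [4, 5, 6, 7, 7, 9, 10, 11, 12, 12, 13]
ends:   [7, 8, 8, 9, 9, 10, 11, 12, 14, 14, 15]
s4→1 s5→2 s6→3 e7→2 s7→3 s7→4  — peak 4.

4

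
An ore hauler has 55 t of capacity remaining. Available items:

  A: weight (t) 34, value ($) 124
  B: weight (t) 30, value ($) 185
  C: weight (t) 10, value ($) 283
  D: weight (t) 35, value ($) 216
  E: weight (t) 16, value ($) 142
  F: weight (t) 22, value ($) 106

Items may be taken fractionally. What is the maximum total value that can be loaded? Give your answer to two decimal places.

603.97

Sort by value per unit weight and fill in that order.
Order: C (283/10=28.30) > E (142/16=8.88) > D (216/35=6.17) > B (185/30=6.17) > F (106/22=4.82) > A (124/34=3.65)
Fill: take C (10 @ 283) → take E (16 @ 142) → take 29/35 of D → 178.97; 55/55 used.
Total value = 603.97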